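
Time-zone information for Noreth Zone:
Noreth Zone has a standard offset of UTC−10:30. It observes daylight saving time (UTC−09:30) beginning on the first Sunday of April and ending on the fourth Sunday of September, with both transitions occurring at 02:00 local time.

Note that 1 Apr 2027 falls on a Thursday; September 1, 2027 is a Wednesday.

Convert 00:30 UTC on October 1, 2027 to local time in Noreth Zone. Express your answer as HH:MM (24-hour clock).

1 April 2027 is a Thursday, so the first Sunday is April 4.
1 September 2027 is a Wednesday, so the first Sunday is September 5 and the fourth is September 26.
At the standard offset (UTC−10:30), 00:30 UTC − 10h30m = 14:00 Noreth Zone standard time (rolling into the previous day, 30 September 2027).
The standard-time date in Noreth Zone, September 30, 2027, does not fall between 4 April and 26 September, so daylight saving is not in effect and Noreth Zone is at UTC−10:30.
00:30 UTC − 10h30m = 14:00 local (rolling into the previous day, 30 September 2027).

14:00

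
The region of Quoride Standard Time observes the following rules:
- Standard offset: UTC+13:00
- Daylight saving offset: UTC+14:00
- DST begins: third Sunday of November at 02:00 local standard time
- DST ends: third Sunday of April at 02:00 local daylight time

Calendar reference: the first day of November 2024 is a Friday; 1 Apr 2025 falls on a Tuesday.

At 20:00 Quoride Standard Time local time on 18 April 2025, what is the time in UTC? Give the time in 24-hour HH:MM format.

1 November 2024 is a Friday, so the first Sunday is November 3 and the third is November 17.
1 April 2025 is a Tuesday, so the first Sunday is April 6 and the third is April 20.
18 April 2025 lies within the daylight-saving period (17 November 2024 – 20 April 2025), so Quoride Standard Time is on daylight time, UTC+14:00.
20:00 local − 14h = 06:00 UTC.

06:00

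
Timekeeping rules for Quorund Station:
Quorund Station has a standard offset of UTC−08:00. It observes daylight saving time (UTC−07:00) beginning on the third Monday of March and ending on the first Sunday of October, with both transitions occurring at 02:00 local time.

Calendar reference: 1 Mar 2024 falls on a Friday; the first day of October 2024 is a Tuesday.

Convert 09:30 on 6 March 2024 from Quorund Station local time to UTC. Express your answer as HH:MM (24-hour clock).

17:30

1 March 2024 is a Friday, so the first Monday is March 4 and the third is March 18.
1 October 2024 is a Tuesday, so the first Sunday is October 6.
6 March 2024 does not fall between 18 March and 6 October, so daylight saving is not in effect and Quorund Station is at UTC−08:00.
09:30 local + 8h = 17:30 UTC.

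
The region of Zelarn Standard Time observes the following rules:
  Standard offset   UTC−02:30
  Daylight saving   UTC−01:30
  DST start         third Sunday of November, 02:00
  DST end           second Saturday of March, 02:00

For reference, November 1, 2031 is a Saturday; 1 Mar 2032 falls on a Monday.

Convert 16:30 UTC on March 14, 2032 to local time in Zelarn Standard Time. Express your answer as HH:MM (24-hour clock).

14:00

1 November 2031 is a Saturday, so the first Sunday is November 2 and the third is November 16.
1 March 2032 is a Monday, so the first Saturday is March 6 and the second is March 13.
At the standard offset (UTC−02:30), 16:30 UTC − 2h30m = 14:00 Zelarn Standard Time standard time.
The standard-time date in Zelarn Standard Time, March 14, 2032, does not fall between 16 November 2031 and 13 March 2032, so daylight saving is not in effect and Zelarn Standard Time is at UTC−02:30.
16:30 UTC − 2h30m = 14:00 local.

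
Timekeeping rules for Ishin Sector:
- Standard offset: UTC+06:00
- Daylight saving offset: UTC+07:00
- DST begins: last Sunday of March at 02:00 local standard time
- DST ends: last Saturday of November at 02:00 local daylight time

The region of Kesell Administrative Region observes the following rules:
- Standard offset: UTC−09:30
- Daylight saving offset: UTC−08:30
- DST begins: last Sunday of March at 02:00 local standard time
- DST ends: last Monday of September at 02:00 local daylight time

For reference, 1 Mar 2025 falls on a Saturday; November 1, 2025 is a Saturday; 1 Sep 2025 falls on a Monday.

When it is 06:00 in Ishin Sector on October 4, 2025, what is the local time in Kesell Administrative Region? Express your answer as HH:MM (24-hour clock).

1 March 2025 is a Saturday, so Sundays fall on 2, 9, 16, 23, 30; the last is March 30.
1 November 2025 is a Saturday, so Saturdays fall on 1, 8, 15, 22, 29; the last is November 29.
October 4, 2025 falls between 30 March and 29 November, so daylight saving is in effect and Ishin Sector is at UTC+07:00.
06:00 Ishin Sector − 7h = 23:00 UTC (rolling into the previous day, 3 October 2025).
1 March 2025 is a Saturday, so Sundays fall on 2, 9, 16, 23, 30; the last is March 30.
1 September 2025 is a Monday, so Mondays fall on 1, 8, 15, 22, 29; the last is September 29.
At the standard offset (UTC−09:30), 23:00 UTC − 9h30m = 13:30 Kesell Administrative Region standard time.
Daylight saving runs 30 March – 29 September; the standard-time date in Kesell Administrative Region, October 3, 2025, is outside that window, so Kesell Administrative Region is on standard time at UTC−09:30.
23:00 UTC − 9h30m = 13:30 Kesell Administrative Region.

13:30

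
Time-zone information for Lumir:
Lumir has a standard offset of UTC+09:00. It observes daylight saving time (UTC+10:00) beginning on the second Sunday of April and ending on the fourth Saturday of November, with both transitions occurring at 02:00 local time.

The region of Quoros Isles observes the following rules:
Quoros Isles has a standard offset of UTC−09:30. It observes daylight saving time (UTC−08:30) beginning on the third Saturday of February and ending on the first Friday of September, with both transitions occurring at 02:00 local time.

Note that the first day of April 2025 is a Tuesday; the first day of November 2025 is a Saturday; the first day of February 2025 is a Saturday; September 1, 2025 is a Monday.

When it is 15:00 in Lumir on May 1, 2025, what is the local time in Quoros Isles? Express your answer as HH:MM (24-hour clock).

1 April 2025 is a Tuesday, so the first Sunday is April 6 and the second is April 13.
1 November 2025 is a Saturday, so the first Saturday is November 1 and the fourth is November 22.
Daylight saving runs 13 April – 22 November; May 1, 2025 is inside that window, so Lumir is at UTC+10:00.
15:00 Lumir − 10h = 05:00 UTC.
1 February 2025 is a Saturday, so the first Saturday is February 1 and the third is February 15.
1 September 2025 is a Monday, so the first Friday is September 5.
At the standard offset (UTC−09:30), 05:00 UTC − 9h30m = 19:30 Quoros Isles standard time (rolling into the previous day, 30 April 2025).
Daylight saving runs 15 February – 5 September; the standard-time date in Quoros Isles, April 30, 2025, is inside that window, so Quoros Isles is at UTC−08:30.
05:00 UTC − 8h30m = 20:30 Quoros Isles (rolling into the previous day, 30 April 2025).

20:30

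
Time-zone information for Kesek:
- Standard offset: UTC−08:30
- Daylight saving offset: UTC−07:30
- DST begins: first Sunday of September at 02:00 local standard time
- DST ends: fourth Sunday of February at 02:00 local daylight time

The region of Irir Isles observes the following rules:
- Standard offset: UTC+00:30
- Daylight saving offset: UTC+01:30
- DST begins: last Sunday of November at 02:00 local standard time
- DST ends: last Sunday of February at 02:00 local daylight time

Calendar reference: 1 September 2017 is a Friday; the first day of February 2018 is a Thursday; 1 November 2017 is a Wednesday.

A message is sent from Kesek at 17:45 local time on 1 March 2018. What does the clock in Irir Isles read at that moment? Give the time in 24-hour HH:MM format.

1 September 2017 is a Friday, so the first Sunday is September 3.
1 February 2018 is a Thursday, so the first Sunday is February 4 and the fourth is February 25.
1 March 2018 does not fall between 3 September 2017 and 25 February 2018, so daylight saving is not in effect and Kesek is at UTC−08:30.
17:45 Kesek + 8h30m = 02:15 UTC (rolling into the next day, 2 March 2018).
1 November 2017 is a Wednesday, so Sundays fall on 5, 12, 19, 26; the last is November 26.
1 February 2018 is a Thursday, so Sundays fall on 4, 11, 18, 25; the last is February 25.
At the standard offset (UTC+00:30), 02:15 UTC + 0h30m = 02:45 Irir Isles standard time.
The standard-time date in Irir Isles, 2 March 2018, is outside the daylight-saving period (26 November 2017 – 25 February 2018), so Irir Isles is on standard time, UTC+00:30.
02:15 UTC + 0h30m = 02:45 Irir Isles.

02:45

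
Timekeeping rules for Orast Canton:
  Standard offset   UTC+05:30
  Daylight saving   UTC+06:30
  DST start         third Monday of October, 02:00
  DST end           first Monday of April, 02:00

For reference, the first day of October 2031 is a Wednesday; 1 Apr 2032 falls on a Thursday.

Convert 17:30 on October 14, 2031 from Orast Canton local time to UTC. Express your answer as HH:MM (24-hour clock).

1 October 2031 is a Wednesday, so the first Monday is October 6 and the third is October 20.
1 April 2032 is a Thursday, so the first Monday is April 5.
October 14, 2031 is outside the daylight-saving period (20 October 2031 – 5 April 2032), so Orast Canton is on standard time, UTC+05:30.
17:30 local − 5h30m = 12:00 UTC.

12:00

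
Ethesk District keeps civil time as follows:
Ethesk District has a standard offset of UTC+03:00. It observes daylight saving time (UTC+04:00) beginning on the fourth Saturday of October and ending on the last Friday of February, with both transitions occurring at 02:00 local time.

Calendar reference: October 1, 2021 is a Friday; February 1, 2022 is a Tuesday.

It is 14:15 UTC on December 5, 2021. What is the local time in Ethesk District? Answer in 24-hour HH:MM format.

18:15

1 October 2021 is a Friday, so the first Saturday is October 2 and the fourth is October 23.
1 February 2022 is a Tuesday, so Fridays fall on 4, 11, 18, 25; the last is February 25.
At the standard offset (UTC+03:00), 14:15 UTC + 3h = 17:15 Ethesk District standard time.
The standard-time date in Ethesk District, December 5, 2021, falls between 23 October 2021 and 25 February 2022, so daylight saving is in effect and Ethesk District is at UTC+04:00.
14:15 UTC + 4h = 18:15 local.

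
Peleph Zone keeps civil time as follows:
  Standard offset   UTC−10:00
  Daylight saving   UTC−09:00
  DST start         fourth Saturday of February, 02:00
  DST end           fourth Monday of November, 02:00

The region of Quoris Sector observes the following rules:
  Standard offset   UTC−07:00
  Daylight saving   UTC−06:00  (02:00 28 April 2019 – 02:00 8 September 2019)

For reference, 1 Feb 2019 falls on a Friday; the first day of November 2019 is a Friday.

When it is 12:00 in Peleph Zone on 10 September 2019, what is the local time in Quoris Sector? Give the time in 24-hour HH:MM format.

14:00

1 February 2019 is a Friday, so the first Saturday is February 2 and the fourth is February 23.
1 November 2019 is a Friday, so the first Monday is November 4 and the fourth is November 25.
10 September 2019 lies within the daylight-saving period (23 February – 25 November), so Peleph Zone is on daylight time, UTC−09:00.
12:00 Peleph Zone + 9h = 21:00 UTC.
At the standard offset (UTC−07:00), 21:00 UTC − 7h = 14:00 Quoris Sector standard time.
The standard-time date in Quoris Sector, 10 September 2019, does not fall between 28 April and 8 September, so daylight saving is not in effect and Quoris Sector is at UTC−07:00.
21:00 UTC − 7h = 14:00 Quoris Sector.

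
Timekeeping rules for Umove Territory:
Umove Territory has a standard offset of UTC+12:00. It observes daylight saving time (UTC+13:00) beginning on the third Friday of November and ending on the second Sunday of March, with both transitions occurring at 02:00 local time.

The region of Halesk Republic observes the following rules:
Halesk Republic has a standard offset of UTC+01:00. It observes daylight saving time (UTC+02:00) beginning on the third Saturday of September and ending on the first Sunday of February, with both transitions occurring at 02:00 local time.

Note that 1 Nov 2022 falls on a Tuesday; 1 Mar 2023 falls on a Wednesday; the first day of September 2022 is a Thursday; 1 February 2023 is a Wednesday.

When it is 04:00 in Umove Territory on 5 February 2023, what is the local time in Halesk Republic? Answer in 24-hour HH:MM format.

1 November 2022 is a Tuesday, so the first Friday is November 4 and the third is November 18.
1 March 2023 is a Wednesday, so the first Sunday is March 5 and the second is March 12.
Daylight saving runs 18 November 2022 – 12 March 2023; 5 February 2023 is inside that window, so Umove Territory is at UTC+13:00.
04:00 Umove Territory − 13h = 15:00 UTC (rolling into the previous day, 4 February 2023).
1 September 2022 is a Thursday, so the first Saturday is September 3 and the third is September 17.
1 February 2023 is a Wednesday, so the first Sunday is February 5.
At the standard offset (UTC+01:00), 15:00 UTC + 1h = 16:00 Halesk Republic standard time.
The standard-time date in Halesk Republic, 4 February 2023, lies within the daylight-saving period (17 September 2022 – 5 February 2023), so Halesk Republic is on daylight time, UTC+02:00.
15:00 UTC + 2h = 17:00 Halesk Republic.

17:00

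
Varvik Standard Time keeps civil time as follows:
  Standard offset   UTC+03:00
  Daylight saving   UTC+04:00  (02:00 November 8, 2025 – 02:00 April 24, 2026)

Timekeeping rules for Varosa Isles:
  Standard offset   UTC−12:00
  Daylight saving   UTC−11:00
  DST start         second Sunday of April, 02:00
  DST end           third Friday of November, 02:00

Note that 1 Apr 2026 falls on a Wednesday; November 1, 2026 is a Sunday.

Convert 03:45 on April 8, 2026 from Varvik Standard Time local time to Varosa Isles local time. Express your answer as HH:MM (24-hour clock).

11:45

April 8, 2026 falls between 8 November 2025 and 24 April 2026, so daylight saving is in effect and Varvik Standard Time is at UTC+04:00.
03:45 Varvik Standard Time − 4h = 23:45 UTC (rolling into the previous day, 7 April 2026).
1 April 2026 is a Wednesday, so the first Sunday is April 5 and the second is April 12.
1 November 2026 is a Sunday, so the first Friday is November 6 and the third is November 20.
At the standard offset (UTC−12:00), 23:45 UTC − 12h = 11:45 Varosa Isles standard time.
Daylight saving runs 12 April – 20 November; the standard-time date in Varosa Isles, April 7, 2026, is outside that window, so Varosa Isles is on standard time at UTC−12:00.
23:45 UTC − 12h = 11:45 Varosa Isles.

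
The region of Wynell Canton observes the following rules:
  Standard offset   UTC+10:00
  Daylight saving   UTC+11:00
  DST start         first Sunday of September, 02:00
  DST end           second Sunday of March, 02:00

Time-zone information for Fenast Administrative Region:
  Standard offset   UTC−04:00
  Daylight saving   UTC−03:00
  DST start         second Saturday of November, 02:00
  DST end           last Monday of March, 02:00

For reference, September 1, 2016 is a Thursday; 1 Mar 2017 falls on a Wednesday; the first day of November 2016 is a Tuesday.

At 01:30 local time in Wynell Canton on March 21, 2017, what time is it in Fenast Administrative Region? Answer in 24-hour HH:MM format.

12:30

1 September 2016 is a Thursday, so the first Sunday is September 4.
1 March 2017 is a Wednesday, so the first Sunday is March 5 and the second is March 12.
March 21, 2017 does not fall between 4 September 2016 and 12 March 2017, so daylight saving is not in effect and Wynell Canton is at UTC+10:00.
01:30 Wynell Canton − 10h = 15:30 UTC (rolling into the previous day, 20 March 2017).
1 November 2016 is a Tuesday, so the first Saturday is November 5 and the second is November 12.
1 March 2017 is a Wednesday, so Mondays fall on 6, 13, 20, 27; the last is March 27.
At the standard offset (UTC−04:00), 15:30 UTC − 4h = 11:30 Fenast Administrative Region standard time.
Daylight saving runs 12 November 2016 – 27 March 2017; the standard-time date in Fenast Administrative Region, March 20, 2017, is inside that window, so Fenast Administrative Region is at UTC−03:00.
15:30 UTC − 3h = 12:30 Fenast Administrative Region.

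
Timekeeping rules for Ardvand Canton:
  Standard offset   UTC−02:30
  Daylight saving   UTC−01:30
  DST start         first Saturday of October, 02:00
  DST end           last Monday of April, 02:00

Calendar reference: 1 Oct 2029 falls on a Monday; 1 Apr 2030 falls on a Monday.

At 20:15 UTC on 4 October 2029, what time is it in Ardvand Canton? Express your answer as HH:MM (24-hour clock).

17:45

1 October 2029 is a Monday, so the first Saturday is October 6.
1 April 2030 is a Monday, so Mondays fall on 1, 8, 15, 22, 29; the last is April 29.
At the standard offset (UTC−02:30), 20:15 UTC − 2h30m = 17:45 Ardvand Canton standard time.
Daylight saving runs 6 October 2029 – 29 April 2030; the standard-time date in Ardvand Canton, 4 October 2029, is outside that window, so Ardvand Canton is on standard time at UTC−02:30.
20:15 UTC − 2h30m = 17:45 local.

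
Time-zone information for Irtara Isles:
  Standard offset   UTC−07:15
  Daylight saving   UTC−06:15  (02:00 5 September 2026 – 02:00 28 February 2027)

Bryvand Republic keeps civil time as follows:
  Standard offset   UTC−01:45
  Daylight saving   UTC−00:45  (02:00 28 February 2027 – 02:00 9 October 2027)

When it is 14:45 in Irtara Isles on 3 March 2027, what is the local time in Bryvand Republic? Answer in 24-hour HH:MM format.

21:15

Daylight saving runs 5 September 2026 – 28 February 2027; 3 March 2027 is outside that window, so Irtara Isles is on standard time at UTC−07:15.
14:45 Irtara Isles + 7h15m = 22:00 UTC.
At the standard offset (UTC−01:45), 22:00 UTC − 1h45m = 20:15 Bryvand Republic standard time.
Daylight saving runs 28 February – 9 October; the standard-time date in Bryvand Republic, 3 March 2027, is inside that window, so Bryvand Republic is at UTC−00:45.
22:00 UTC − 0h45m = 21:15 Bryvand Republic.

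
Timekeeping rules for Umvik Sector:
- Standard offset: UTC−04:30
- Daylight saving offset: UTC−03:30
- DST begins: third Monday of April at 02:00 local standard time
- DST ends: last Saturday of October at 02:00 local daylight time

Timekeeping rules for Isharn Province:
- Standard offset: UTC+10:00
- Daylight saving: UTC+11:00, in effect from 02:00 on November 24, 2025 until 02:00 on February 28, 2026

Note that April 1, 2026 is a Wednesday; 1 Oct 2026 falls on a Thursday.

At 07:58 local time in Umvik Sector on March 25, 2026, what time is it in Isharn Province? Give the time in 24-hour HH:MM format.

22:28

1 April 2026 is a Wednesday, so the first Monday is April 6 and the third is April 20.
1 October 2026 is a Thursday, so Saturdays fall on 3, 10, 17, 24, 31; the last is October 31.
March 25, 2026 is outside the daylight-saving period (20 April – 31 October), so Umvik Sector is on standard time, UTC−04:30.
07:58 Umvik Sector + 4h30m = 12:28 UTC.
At the standard offset (UTC+10:00), 12:28 UTC + 10h = 22:28 Isharn Province standard time.
The standard-time date in Isharn Province, March 25, 2026, does not fall between 24 November 2025 and 28 February 2026, so daylight saving is not in effect and Isharn Province is at UTC+10:00.
12:28 UTC + 10h = 22:28 Isharn Province.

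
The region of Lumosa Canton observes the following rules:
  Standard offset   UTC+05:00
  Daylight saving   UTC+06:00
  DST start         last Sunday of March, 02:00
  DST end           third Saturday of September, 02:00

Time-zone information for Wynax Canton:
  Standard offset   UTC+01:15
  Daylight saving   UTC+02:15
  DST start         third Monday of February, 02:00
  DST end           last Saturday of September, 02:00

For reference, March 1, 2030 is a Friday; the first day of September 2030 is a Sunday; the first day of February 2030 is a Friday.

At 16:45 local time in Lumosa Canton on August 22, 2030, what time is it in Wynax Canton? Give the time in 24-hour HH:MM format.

13:00

1 March 2030 is a Friday, so Sundays fall on 3, 10, 17, 24, 31; the last is March 31.
1 September 2030 is a Sunday, so the first Saturday is September 7 and the third is September 21.
Daylight saving runs 31 March – 21 September; August 22, 2030 is inside that window, so Lumosa Canton is at UTC+06:00.
16:45 Lumosa Canton − 6h = 10:45 UTC.
1 February 2030 is a Friday, so the first Monday is February 4 and the third is February 18.
1 September 2030 is a Sunday, so Saturdays fall on 7, 14, 21, 28; the last is September 28.
At the standard offset (UTC+01:15), 10:45 UTC + 1h15m = 12:00 Wynax Canton standard time.
The standard-time date in Wynax Canton, August 22, 2030, lies within the daylight-saving period (18 February – 28 September), so Wynax Canton is on daylight time, UTC+02:15.
10:45 UTC + 2h15m = 13:00 Wynax Canton.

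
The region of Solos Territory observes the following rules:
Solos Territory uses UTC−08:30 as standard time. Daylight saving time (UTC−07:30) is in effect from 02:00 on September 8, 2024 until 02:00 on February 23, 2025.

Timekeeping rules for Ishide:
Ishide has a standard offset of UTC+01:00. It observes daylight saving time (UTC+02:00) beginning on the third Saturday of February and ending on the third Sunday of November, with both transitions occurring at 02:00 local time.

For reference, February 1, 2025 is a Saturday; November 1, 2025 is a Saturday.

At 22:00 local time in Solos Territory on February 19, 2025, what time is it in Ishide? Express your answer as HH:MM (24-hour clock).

February 19, 2025 falls between 8 September 2024 and 23 February 2025, so daylight saving is in effect and Solos Territory is at UTC−07:30.
22:00 Solos Territory + 7h30m = 05:30 UTC (rolling into the next day, 20 February 2025).
1 February 2025 is a Saturday, so the first Saturday is February 1 and the third is February 15.
1 November 2025 is a Saturday, so the first Sunday is November 2 and the third is November 16.
At the standard offset (UTC+01:00), 05:30 UTC + 1h = 06:30 Ishide standard time.
Daylight saving runs 15 February – 16 November; the standard-time date in Ishide, February 20, 2025, is inside that window, so Ishide is at UTC+02:00.
05:30 UTC + 2h = 07:30 Ishide.

07:30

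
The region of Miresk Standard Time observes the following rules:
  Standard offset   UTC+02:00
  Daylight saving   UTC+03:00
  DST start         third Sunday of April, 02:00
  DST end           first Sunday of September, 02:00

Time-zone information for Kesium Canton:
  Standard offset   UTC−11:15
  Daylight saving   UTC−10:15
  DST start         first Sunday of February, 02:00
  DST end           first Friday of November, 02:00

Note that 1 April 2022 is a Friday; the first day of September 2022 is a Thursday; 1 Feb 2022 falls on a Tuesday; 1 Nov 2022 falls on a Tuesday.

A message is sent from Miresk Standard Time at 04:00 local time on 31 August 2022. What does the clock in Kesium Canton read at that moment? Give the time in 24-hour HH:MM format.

1 April 2022 is a Friday, so the first Sunday is April 3 and the third is April 17.
1 September 2022 is a Thursday, so the first Sunday is September 4.
31 August 2022 lies within the daylight-saving period (17 April – 4 September), so Miresk Standard Time is on daylight time, UTC+03:00.
04:00 Miresk Standard Time − 3h = 01:00 UTC.
1 February 2022 is a Tuesday, so the first Sunday is February 6.
1 November 2022 is a Tuesday, so the first Friday is November 4.
At the standard offset (UTC−11:15), 01:00 UTC − 11h15m = 13:45 Kesium Canton standard time (rolling into the previous day, 30 August 2022).
The standard-time date in Kesium Canton, 30 August 2022, falls between 6 February and 4 November, so daylight saving is in effect and Kesium Canton is at UTC−10:15.
01:00 UTC − 10h15m = 14:45 Kesium Canton (rolling into the previous day, 30 August 2022).

14:45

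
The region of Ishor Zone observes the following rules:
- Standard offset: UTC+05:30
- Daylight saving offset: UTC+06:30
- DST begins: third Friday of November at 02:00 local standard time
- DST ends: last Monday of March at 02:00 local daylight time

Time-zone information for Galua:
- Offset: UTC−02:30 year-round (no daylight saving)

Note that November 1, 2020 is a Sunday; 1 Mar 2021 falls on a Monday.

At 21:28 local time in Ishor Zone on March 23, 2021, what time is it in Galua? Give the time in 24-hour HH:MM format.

12:28

1 November 2020 is a Sunday, so the first Friday is November 6 and the third is November 20.
1 March 2021 is a Monday, so Mondays fall on 1, 8, 15, 22, 29; the last is March 29.
March 23, 2021 falls between 20 November 2020 and 29 March 2021, so daylight saving is in effect and Ishor Zone is at UTC+06:30.
21:28 Ishor Zone − 6h30m = 14:58 UTC.
Galua stays on UTC−02:30 all year.
14:58 UTC − 2h30m = 12:28 Galua.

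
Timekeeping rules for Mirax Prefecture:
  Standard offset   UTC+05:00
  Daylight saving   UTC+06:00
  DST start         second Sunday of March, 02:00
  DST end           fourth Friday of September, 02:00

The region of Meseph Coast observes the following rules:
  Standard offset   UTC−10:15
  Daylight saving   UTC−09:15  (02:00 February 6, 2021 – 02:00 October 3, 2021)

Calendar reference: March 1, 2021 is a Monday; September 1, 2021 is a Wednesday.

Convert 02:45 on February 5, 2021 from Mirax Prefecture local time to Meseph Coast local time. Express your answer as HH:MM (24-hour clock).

1 March 2021 is a Monday, so the first Sunday is March 7 and the second is March 14.
1 September 2021 is a Wednesday, so the first Friday is September 3 and the fourth is September 24.
February 5, 2021 does not fall between 14 March and 24 September, so daylight saving is not in effect and Mirax Prefecture is at UTC+05:00.
02:45 Mirax Prefecture − 5h = 21:45 UTC (rolling into the previous day, 4 February 2021).
At the standard offset (UTC−10:15), 21:45 UTC − 10h15m = 11:30 Meseph Coast standard time.
The standard-time date in Meseph Coast, February 4, 2021, is outside the daylight-saving period (6 February – 3 October), so Meseph Coast is on standard time, UTC−10:15.
21:45 UTC − 10h15m = 11:30 Meseph Coast.

11:30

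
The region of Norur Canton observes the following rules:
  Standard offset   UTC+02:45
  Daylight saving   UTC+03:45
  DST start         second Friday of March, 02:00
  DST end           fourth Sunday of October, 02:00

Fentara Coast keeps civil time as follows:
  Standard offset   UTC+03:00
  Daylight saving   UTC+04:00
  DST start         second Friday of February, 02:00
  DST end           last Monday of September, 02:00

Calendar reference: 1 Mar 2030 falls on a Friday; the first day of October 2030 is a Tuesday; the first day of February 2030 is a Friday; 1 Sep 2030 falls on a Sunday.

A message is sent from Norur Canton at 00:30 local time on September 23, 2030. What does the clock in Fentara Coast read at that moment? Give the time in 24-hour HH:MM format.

00:45

1 March 2030 is a Friday, so the first Friday is March 1 and the second is March 8.
1 October 2030 is a Tuesday, so the first Sunday is October 6 and the fourth is October 27.
September 23, 2030 lies within the daylight-saving period (8 March – 27 October), so Norur Canton is on daylight time, UTC+03:45.
00:30 Norur Canton − 3h45m = 20:45 UTC (rolling into the previous day, 22 September 2030).
1 February 2030 is a Friday, so the first Friday is February 1 and the second is February 8.
1 September 2030 is a Sunday, so Mondays fall on 2, 9, 16, 23, 30; the last is September 30.
At the standard offset (UTC+03:00), 20:45 UTC + 3h = 23:45 Fentara Coast standard time.
The standard-time date in Fentara Coast, September 22, 2030, lies within the daylight-saving period (8 February – 30 September), so Fentara Coast is on daylight time, UTC+04:00.
20:45 UTC + 4h = 00:45 Fentara Coast (rolling into the next day, 23 September 2030).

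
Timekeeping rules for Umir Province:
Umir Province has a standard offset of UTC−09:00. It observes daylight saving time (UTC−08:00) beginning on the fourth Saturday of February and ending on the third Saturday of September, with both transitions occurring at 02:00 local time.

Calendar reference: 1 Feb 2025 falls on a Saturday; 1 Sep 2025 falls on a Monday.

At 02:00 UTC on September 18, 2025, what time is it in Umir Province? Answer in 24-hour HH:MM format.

1 February 2025 is a Saturday, so the first Saturday is February 1 and the fourth is February 22.
1 September 2025 is a Monday, so the first Saturday is September 6 and the third is September 20.
At the standard offset (UTC−09:00), 02:00 UTC − 9h = 17:00 Umir Province standard time (rolling into the previous day, 17 September 2025).
Daylight saving runs 22 February – 20 September; the standard-time date in Umir Province, September 17, 2025, is inside that window, so Umir Province is at UTC−08:00.
02:00 UTC − 8h = 18:00 local (rolling into the previous day, 17 September 2025).

18:00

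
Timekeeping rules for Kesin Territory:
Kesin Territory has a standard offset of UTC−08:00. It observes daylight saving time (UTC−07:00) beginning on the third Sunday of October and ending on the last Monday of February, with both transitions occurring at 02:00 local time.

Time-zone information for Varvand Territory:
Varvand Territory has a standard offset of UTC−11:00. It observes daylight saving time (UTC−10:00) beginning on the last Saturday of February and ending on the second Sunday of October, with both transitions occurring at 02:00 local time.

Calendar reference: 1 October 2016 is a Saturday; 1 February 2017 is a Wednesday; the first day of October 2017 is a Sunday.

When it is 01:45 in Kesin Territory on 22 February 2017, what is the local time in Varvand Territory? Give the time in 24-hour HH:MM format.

1 October 2016 is a Saturday, so the first Sunday is October 2 and the third is October 16.
1 February 2017 is a Wednesday, so Mondays fall on 6, 13, 20, 27; the last is February 27.
22 February 2017 falls between 16 October 2016 and 27 February 2017, so daylight saving is in effect and Kesin Territory is at UTC−07:00.
01:45 Kesin Territory + 7h = 08:45 UTC.
1 February 2017 is a Wednesday, so Saturdays fall on 4, 11, 18, 25; the last is February 25.
1 October 2017 is a Sunday, so the first Sunday is October 1 and the second is October 8.
At the standard offset (UTC−11:00), 08:45 UTC − 11h = 21:45 Varvand Territory standard time (rolling into the previous day, 21 February 2017).
Daylight saving runs 25 February – 8 October; the standard-time date in Varvand Territory, 21 February 2017, is outside that window, so Varvand Territory is on standard time at UTC−11:00.
08:45 UTC − 11h = 21:45 Varvand Territory (rolling into the previous day, 21 February 2017).

21:45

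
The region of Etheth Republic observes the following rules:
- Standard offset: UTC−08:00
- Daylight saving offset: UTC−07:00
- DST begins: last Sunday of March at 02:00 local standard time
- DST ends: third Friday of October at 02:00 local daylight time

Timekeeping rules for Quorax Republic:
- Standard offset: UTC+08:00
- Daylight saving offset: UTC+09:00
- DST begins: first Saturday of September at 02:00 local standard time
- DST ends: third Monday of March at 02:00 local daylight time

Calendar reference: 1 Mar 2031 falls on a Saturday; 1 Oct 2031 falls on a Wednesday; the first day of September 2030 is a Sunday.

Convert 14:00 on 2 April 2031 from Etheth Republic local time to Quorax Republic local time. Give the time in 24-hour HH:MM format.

1 March 2031 is a Saturday, so Sundays fall on 2, 9, 16, 23, 30; the last is March 30.
1 October 2031 is a Wednesday, so the first Friday is October 3 and the third is October 17.
2 April 2031 lies within the daylight-saving period (30 March – 17 October), so Etheth Republic is on daylight time, UTC−07:00.
14:00 Etheth Republic + 7h = 21:00 UTC.
1 September 2030 is a Sunday, so the first Saturday is September 7.
1 March 2031 is a Saturday, so the first Monday is March 3 and the third is March 17.
At the standard offset (UTC+08:00), 21:00 UTC + 8h = 05:00 Quorax Republic standard time (rolling into the next day, 3 April 2031).
The standard-time date in Quorax Republic, 3 April 2031, is outside the daylight-saving period (7 September 2030 – 17 March 2031), so Quorax Republic is on standard time, UTC+08:00.
21:00 UTC + 8h = 05:00 Quorax Republic (rolling into the next day, 3 April 2031).

05:00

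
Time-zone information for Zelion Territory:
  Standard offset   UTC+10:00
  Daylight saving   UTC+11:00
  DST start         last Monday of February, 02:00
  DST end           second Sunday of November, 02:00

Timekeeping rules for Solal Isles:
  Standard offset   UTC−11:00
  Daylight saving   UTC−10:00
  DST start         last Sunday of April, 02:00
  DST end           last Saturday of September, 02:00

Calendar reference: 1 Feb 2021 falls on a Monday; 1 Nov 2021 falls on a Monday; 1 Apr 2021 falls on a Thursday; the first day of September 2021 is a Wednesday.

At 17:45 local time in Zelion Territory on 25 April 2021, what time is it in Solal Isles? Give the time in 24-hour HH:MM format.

1 February 2021 is a Monday, so Mondays fall on 1, 8, 15, 22; the last is February 22.
1 November 2021 is a Monday, so the first Sunday is November 7 and the second is November 14.
25 April 2021 lies within the daylight-saving period (22 February – 14 November), so Zelion Territory is on daylight time, UTC+11:00.
17:45 Zelion Territory − 11h = 06:45 UTC.
1 April 2021 is a Thursday, so Sundays fall on 4, 11, 18, 25; the last is April 25.
1 September 2021 is a Wednesday, so Saturdays fall on 4, 11, 18, 25; the last is September 25.
At the standard offset (UTC−11:00), 06:45 UTC − 11h = 19:45 Solal Isles standard time (rolling into the previous day, 24 April 2021).
Daylight saving runs 25 April – 25 September; the standard-time date in Solal Isles, 24 April 2021, is outside that window, so Solal Isles is on standard time at UTC−11:00.
06:45 UTC − 11h = 19:45 Solal Isles (rolling into the previous day, 24 April 2021).

19:45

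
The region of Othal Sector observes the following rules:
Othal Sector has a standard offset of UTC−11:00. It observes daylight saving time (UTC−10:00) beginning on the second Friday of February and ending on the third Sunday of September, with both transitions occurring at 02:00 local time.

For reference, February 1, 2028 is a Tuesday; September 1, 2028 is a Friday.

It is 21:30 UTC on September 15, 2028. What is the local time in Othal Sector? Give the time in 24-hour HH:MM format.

11:30

1 February 2028 is a Tuesday, so the first Friday is February 4 and the second is February 11.
1 September 2028 is a Friday, so the first Sunday is September 3 and the third is September 17.
At the standard offset (UTC−11:00), 21:30 UTC − 11h = 10:30 Othal Sector standard time.
The standard-time date in Othal Sector, September 15, 2028, lies within the daylight-saving period (11 February – 17 September), so Othal Sector is on daylight time, UTC−10:00.
21:30 UTC − 10h = 11:30 local.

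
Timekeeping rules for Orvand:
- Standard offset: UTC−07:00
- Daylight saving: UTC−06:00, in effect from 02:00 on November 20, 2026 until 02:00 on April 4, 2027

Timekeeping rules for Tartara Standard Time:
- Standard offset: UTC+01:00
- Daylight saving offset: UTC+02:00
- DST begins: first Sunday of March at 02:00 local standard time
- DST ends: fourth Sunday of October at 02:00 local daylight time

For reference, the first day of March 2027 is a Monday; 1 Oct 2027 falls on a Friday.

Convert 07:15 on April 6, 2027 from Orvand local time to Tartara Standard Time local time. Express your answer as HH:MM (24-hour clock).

16:15

Daylight saving runs 20 November 2026 – 4 April 2027; April 6, 2027 is outside that window, so Orvand is on standard time at UTC−07:00.
07:15 Orvand + 7h = 14:15 UTC.
1 March 2027 is a Monday, so the first Sunday is March 7.
1 October 2027 is a Friday, so the first Sunday is October 3 and the fourth is October 24.
At the standard offset (UTC+01:00), 14:15 UTC + 1h = 15:15 Tartara Standard Time standard time.
Daylight saving runs 7 March – 24 October; the standard-time date in Tartara Standard Time, April 6, 2027, is inside that window, so Tartara Standard Time is at UTC+02:00.
14:15 UTC + 2h = 16:15 Tartara Standard Time.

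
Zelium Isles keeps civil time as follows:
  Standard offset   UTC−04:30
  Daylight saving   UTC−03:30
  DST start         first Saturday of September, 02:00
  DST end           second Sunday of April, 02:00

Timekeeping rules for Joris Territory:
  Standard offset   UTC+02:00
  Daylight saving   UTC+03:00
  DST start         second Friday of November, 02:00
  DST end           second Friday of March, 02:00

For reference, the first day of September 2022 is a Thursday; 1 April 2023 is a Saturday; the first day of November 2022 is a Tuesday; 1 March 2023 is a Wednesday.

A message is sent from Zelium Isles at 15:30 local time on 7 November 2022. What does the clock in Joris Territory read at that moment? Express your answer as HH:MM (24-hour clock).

21:00

1 September 2022 is a Thursday, so the first Saturday is September 3.
1 April 2023 is a Saturday, so the first Sunday is April 2 and the second is April 9.
7 November 2022 lies within the daylight-saving period (3 September 2022 – 9 April 2023), so Zelium Isles is on daylight time, UTC−03:30.
15:30 Zelium Isles + 3h30m = 19:00 UTC.
1 November 2022 is a Tuesday, so the first Friday is November 4 and the second is November 11.
1 March 2023 is a Wednesday, so the first Friday is March 3 and the second is March 10.
At the standard offset (UTC+02:00), 19:00 UTC + 2h = 21:00 Joris Territory standard time.
Daylight saving runs 11 November 2022 – 10 March 2023; the standard-time date in Joris Territory, 7 November 2022, is outside that window, so Joris Territory is on standard time at UTC+02:00.
19:00 UTC + 2h = 21:00 Joris Territory.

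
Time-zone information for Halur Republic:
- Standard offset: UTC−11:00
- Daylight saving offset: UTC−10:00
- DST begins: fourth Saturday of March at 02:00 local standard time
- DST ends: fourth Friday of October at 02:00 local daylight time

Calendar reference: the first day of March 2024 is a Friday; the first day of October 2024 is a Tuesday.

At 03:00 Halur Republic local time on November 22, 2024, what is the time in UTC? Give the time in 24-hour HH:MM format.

1 March 2024 is a Friday, so the first Saturday is March 2 and the fourth is March 23.
1 October 2024 is a Tuesday, so the first Friday is October 4 and the fourth is October 25.
Daylight saving runs 23 March – 25 October; November 22, 2024 is outside that window, so Halur Republic is on standard time at UTC−11:00.
03:00 local + 11h = 14:00 UTC.

14:00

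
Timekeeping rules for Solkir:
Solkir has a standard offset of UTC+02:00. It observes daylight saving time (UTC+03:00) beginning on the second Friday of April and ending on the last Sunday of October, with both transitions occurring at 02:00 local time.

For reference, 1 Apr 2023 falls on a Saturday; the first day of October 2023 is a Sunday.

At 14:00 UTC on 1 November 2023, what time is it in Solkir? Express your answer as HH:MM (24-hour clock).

1 April 2023 is a Saturday, so the first Friday is April 7 and the second is April 14.
1 October 2023 is a Sunday, so Sundays fall on 1, 8, 15, 22, 29; the last is October 29.
At the standard offset (UTC+02:00), 14:00 UTC + 2h = 16:00 Solkir standard time.
The standard-time date in Solkir, 1 November 2023, does not fall between 14 April and 29 October, so daylight saving is not in effect and Solkir is at UTC+02:00.
14:00 UTC + 2h = 16:00 local.

16:00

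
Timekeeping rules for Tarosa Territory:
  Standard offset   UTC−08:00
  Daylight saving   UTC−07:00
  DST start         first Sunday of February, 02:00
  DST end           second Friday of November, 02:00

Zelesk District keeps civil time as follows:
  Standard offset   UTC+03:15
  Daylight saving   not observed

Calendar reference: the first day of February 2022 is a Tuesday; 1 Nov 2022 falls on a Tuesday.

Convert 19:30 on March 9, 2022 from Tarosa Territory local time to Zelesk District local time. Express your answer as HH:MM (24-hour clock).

05:45

1 February 2022 is a Tuesday, so the first Sunday is February 6.
1 November 2022 is a Tuesday, so the first Friday is November 4 and the second is November 11.
Daylight saving runs 6 February – 11 November; March 9, 2022 is inside that window, so Tarosa Territory is at UTC−07:00.
19:30 Tarosa Territory + 7h = 02:30 UTC (rolling into the next day, 10 March 2022).
Zelesk District stays on UTC+03:15 all year.
02:30 UTC + 3h15m = 05:45 Zelesk District.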